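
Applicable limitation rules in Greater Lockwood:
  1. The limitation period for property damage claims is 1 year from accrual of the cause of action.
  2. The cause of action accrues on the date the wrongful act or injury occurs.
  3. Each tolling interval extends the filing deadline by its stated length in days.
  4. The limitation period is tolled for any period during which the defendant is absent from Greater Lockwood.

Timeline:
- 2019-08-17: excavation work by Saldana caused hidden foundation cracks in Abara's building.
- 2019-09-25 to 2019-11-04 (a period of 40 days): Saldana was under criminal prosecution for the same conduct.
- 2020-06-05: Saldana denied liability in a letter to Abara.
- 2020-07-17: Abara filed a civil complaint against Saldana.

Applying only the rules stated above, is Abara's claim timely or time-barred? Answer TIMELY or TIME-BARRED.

The cause of action accrued on 2019-08-17, the date of the act.
1 year from 2019-08-17 is 2020-08-17.
The pending criminal prosecution from 2019-09-25 to 2019-11-04 does not toll the period, because no stated rule makes a criminal prosecution a tolling event.
None of the other events listed affects the running of the period under the stated rules.
Filing on 2020-07-17 beat the 2020-08-17 deadline — the action is timely.

TIMELY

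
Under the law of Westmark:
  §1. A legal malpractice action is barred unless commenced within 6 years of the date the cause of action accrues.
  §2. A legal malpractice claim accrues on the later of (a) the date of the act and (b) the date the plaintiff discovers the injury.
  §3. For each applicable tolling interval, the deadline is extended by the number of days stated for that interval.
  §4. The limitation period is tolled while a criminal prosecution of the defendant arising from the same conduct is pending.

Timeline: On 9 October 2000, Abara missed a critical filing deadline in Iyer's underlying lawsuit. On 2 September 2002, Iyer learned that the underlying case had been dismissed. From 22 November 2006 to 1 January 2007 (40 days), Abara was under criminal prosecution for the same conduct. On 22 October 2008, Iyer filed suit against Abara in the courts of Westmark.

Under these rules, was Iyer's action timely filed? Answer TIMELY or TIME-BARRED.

TIME-BARRED

The claim accrued on 2 September 2002 — the later of the 9 October 2000 act and the 2 September 2002 discovery.
The untolled deadline — 6 years after 2 September 2002 — is 2 September 2008.
Because the pending criminal prosecution ran from 22 November 2006 to 1 January 2007, the deadline is extended by 40 days to 12 October 2008.
Filing on 22 October 2008 missed the 12 October 2008 deadline — the action is time-barred.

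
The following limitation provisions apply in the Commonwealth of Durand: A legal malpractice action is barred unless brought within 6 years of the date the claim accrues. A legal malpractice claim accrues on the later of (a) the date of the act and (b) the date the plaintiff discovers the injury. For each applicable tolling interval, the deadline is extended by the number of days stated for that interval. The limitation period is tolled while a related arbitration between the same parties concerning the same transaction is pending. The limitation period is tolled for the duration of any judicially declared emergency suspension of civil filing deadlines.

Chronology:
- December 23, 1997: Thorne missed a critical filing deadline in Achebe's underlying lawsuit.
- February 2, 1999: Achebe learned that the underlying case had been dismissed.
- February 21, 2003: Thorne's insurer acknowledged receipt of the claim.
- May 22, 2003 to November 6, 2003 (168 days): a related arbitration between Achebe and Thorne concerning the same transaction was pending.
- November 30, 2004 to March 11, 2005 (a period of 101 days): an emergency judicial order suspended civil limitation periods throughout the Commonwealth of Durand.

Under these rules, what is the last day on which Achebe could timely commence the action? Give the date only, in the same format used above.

Because discovery on February 2, 1999 post-dates the December 23, 1997 act, accrual under the later-of rule falls on February 2, 1999.
The untolled deadline — 6 years after February 2, 1999 — is February 2, 2005.
The pending related arbitration from May 22, 2003 to November 6, 2003 tolled the period for 168 days, extending the deadline to July 20, 2005.
Because the emergency suspension of filing deadlines ran from November 30, 2004 to March 11, 2005, the deadline is extended by 101 days to October 29, 2005.
None of the other events listed affects the running of the period under the stated rules.

October 29, 2005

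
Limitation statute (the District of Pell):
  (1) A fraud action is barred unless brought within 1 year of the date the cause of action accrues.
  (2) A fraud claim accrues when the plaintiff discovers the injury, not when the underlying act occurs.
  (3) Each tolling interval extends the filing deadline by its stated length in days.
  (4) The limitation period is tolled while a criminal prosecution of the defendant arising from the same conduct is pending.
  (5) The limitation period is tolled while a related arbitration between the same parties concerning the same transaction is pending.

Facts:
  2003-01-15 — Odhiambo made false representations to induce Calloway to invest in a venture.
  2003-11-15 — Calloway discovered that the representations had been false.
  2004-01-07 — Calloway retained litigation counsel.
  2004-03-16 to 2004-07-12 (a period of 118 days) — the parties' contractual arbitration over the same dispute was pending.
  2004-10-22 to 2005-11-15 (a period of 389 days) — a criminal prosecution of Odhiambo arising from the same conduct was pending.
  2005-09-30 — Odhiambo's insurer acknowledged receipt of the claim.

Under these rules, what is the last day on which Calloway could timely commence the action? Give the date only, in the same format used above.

The claim did not accrue until Calloway discovered the injury on 2003-11-15; the 2003-01-15 act date does not start the clock under the stated rule.
Adding the 1 year base period to 2003-11-15 gives a deadline of 2004-11-15, before any tolling.
The period was tolled for 118 days by the pending related arbitration (2004-03-16 to 2004-07-12), pushing the deadline to 2005-03-13.
The period was tolled for 389 days by the pending criminal prosecution (2004-10-22 to 2005-11-15), pushing the deadline to 2006-04-06.
None of the other events listed affects the running of the period under the stated rules.

2006-04-06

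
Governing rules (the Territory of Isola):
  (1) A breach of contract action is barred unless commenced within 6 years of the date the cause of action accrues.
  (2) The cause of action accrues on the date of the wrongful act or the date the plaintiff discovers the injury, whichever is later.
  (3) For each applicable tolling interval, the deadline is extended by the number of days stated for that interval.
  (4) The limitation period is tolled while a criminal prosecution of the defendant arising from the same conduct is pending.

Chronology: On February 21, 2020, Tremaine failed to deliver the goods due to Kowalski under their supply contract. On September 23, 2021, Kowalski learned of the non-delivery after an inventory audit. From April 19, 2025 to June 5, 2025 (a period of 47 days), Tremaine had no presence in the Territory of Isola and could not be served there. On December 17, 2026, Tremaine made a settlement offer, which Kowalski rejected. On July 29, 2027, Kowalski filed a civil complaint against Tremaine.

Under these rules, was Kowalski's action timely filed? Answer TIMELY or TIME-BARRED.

TIMELY

Because discovery on September 23, 2021 post-dates the February 21, 2020 act, accrual under the later-of rule falls on September 23, 2021.
6 years from September 23, 2021 is September 23, 2027.
No stated provision tolls the period for the defendant's absence, so the interval from April 19, 2025 to June 5, 2025 has no effect on the deadline.
None of the other events listed affects the running of the period under the stated rules.
Kowalski filed on July 29, 2027, before the September 23, 2027 deadline, so the action is timely.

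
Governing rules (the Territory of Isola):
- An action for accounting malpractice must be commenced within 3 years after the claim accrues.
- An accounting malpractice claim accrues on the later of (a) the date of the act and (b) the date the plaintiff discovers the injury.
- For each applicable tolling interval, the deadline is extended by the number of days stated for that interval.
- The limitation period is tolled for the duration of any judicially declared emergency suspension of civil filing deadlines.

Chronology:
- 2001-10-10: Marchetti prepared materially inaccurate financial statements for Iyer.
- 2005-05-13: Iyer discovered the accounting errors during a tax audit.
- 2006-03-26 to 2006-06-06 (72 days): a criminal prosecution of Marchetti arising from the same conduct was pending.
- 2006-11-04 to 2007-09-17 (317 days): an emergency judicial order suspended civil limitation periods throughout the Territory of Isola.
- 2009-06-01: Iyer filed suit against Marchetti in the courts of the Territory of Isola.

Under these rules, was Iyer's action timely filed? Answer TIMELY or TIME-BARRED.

TIME-BARRED

The claim accrued on 2005-05-13 — the later of the 2001-10-10 act and the 2005-05-13 discovery.
3 years from 2005-05-13 is 2008-05-13.
Because the emergency suspension of filing deadlines ran from 2006-11-04 to 2007-09-17, the deadline is extended by 317 days to 2009-03-26.
No stated provision tolls the period for a criminal prosecution, so the interval from 2006-03-26 to 2006-06-06 has no effect on the deadline.
The 2009-06-01 filing falls after the 2009-03-26 deadline; the claim is time-barred.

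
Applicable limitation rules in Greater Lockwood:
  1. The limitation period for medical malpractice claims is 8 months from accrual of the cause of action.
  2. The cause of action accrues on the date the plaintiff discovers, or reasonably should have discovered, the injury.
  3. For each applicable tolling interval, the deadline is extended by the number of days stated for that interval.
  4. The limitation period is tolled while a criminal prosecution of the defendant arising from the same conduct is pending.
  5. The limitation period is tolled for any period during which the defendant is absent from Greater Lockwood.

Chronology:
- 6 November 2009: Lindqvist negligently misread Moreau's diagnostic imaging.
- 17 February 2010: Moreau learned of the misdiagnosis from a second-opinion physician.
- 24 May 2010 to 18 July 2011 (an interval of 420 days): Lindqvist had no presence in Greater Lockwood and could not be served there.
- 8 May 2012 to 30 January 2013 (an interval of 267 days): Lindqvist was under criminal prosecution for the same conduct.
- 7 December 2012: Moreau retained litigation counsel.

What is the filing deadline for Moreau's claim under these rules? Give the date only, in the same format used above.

11 December 2011

Accrual is tied to discovery, so the period began on 17 February 2010 rather than on 6 November 2009 when the act occurred.
8 months from 17 February 2010 is 17 October 2010.
The defendant's absence from the jurisdiction from 24 May 2010 to 18 July 2011 tolled the period for 420 days, extending the deadline to 11 December 2011.
The pending criminal prosecution from 8 May 2012 to 30 January 2013 began after the period had already run on 11 December 2011, so it has no tolling effect.
None of the other events listed affects the running of the period under the stated rules.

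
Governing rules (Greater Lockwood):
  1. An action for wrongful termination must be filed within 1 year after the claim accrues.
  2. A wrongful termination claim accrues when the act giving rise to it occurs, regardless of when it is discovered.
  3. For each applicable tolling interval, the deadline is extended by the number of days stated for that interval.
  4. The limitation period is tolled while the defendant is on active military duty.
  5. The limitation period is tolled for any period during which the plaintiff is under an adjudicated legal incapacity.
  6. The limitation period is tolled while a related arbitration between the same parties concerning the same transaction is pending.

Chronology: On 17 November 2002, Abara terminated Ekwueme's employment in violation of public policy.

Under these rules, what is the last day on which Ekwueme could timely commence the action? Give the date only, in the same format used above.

17 November 2003

The claim accrued on 17 November 2002, the date of the act.
The untolled deadline — 1 year after 17 November 2002 — is 17 November 2003.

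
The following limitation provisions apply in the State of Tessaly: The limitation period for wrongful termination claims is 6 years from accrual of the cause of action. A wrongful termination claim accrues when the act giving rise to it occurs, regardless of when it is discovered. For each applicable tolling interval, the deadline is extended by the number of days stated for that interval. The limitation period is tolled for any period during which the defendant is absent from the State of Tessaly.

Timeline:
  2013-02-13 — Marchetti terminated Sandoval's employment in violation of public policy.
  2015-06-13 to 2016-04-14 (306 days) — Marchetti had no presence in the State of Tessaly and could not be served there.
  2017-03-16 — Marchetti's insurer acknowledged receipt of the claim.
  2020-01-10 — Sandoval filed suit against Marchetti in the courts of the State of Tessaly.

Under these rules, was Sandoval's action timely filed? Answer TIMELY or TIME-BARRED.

TIME-BARRED

The limitation period began to run on 2013-02-13.
Adding the 6 years base period to 2013-02-13 gives a deadline of 2019-02-13, before any tolling.
The defendant's absence from the jurisdiction from 2015-06-13 to 2016-04-14 tolled the period for 306 days, extending the deadline to 2019-12-16.
None of the other events listed affects the running of the period under the stated rules.
Filing on 2020-01-10 missed the 2019-12-16 deadline — the action is time-barred.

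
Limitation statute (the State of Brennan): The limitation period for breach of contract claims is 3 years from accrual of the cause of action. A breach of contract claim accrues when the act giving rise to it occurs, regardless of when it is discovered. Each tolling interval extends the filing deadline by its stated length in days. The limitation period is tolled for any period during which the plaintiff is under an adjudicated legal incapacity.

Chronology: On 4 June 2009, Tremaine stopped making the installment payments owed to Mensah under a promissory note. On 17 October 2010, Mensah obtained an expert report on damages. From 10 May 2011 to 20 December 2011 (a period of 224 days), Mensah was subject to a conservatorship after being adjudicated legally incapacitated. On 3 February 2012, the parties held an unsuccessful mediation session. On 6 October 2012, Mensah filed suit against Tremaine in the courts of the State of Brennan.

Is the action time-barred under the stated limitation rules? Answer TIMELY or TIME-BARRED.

TIMELY

The limitation period began to run on 4 June 2009.
Adding the 3 years base period to 4 June 2009 gives a deadline of 4 June 2012, before any tolling.
The period was tolled for 224 days by the plaintiff's legal incapacity (10 May 2011 to 20 December 2011), pushing the deadline to 14 January 2013.
None of the other events listed affects the running of the period under the stated rules.
Filing on 6 October 2012 beat the 14 January 2013 deadline — the action is timely.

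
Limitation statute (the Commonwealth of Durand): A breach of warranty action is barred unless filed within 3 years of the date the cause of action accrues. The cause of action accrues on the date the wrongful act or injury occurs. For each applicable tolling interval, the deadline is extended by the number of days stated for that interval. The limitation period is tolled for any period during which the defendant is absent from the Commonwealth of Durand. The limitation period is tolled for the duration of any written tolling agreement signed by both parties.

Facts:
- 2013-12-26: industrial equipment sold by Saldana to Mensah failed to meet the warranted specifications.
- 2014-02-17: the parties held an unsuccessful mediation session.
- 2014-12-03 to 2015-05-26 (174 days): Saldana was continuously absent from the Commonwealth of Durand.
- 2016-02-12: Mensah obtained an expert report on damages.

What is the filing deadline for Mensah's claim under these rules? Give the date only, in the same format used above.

The cause of action accrued on 2013-12-26, the date of the act.
3 years from 2013-12-26 is 2016-12-26.
Because the defendant's absence from the jurisdiction ran from 2014-12-03 to 2015-05-26, the deadline is extended by 174 days to 2017-06-18.
Nothing else in the chronology tolls or restarts the period.

2017-06-18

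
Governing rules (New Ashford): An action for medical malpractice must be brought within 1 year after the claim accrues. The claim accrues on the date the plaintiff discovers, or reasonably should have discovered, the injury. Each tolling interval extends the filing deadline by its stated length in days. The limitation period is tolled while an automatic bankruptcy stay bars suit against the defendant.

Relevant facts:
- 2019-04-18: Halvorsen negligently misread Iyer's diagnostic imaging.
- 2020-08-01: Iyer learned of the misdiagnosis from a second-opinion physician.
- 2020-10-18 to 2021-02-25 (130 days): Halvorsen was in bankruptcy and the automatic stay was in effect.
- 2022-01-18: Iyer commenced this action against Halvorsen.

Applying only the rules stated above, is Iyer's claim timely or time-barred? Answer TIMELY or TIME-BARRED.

TIME-BARRED

Under the discovery rule, the claim accrued on 2020-08-01, when Iyer discovered the injury — not on the 2019-04-18 date of the underlying act.
Adding the 1 year base period to 2020-08-01 gives a deadline of 2021-08-01, before any tolling.
The period was tolled for 130 days by the automatic bankruptcy stay (2020-10-18 to 2021-02-25), pushing the deadline to 2021-12-09.
The 2022-01-18 filing falls after the 2021-12-09 deadline; the claim is time-barred.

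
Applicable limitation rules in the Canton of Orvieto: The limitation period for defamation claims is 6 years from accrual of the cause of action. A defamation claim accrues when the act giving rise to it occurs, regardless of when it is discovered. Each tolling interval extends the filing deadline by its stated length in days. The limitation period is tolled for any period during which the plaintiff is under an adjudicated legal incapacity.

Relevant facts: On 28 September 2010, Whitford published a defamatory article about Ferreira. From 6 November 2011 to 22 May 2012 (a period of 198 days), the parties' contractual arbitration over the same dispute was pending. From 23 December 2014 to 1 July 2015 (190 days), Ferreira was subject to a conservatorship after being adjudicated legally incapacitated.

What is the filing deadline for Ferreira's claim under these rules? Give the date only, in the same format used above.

6 April 2017

The cause of action accrued on 28 September 2010, the date of the act.
6 years from 28 September 2010 is 28 September 2016.
The period was tolled for 190 days by the plaintiff's legal incapacity (23 December 2014 to 1 July 2015), pushing the deadline to 6 April 2017.
The pending related arbitration from 6 November 2011 to 22 May 2012 does not toll the period, because no stated rule makes a pending arbitration a tolling event.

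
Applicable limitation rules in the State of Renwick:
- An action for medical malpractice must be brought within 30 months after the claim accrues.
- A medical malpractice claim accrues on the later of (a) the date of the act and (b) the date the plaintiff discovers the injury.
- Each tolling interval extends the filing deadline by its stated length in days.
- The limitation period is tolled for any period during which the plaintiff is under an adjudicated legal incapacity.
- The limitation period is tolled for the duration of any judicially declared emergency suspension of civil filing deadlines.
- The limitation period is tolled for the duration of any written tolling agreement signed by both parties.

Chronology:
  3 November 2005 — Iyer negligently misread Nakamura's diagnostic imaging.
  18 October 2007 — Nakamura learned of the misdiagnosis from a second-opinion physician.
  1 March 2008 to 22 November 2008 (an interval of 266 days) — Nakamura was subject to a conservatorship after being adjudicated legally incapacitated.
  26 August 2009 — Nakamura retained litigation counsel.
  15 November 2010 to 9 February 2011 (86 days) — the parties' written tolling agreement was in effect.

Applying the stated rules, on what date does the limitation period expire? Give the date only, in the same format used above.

5 April 2011

Because discovery on 18 October 2007 post-dates the 3 November 2005 act, accrual under the later-of rule falls on 18 October 2007.
The untolled deadline — 30 months after 18 October 2007 — is 18 April 2010.
The period was tolled for 266 days by the plaintiff's legal incapacity (1 March 2008 to 22 November 2008), pushing the deadline to 9 January 2011.
The period was tolled for 86 days by the written tolling agreement (15 November 2010 to 9 February 2011), pushing the deadline to 5 April 2011.
None of the other events listed affects the running of the period under the stated rules.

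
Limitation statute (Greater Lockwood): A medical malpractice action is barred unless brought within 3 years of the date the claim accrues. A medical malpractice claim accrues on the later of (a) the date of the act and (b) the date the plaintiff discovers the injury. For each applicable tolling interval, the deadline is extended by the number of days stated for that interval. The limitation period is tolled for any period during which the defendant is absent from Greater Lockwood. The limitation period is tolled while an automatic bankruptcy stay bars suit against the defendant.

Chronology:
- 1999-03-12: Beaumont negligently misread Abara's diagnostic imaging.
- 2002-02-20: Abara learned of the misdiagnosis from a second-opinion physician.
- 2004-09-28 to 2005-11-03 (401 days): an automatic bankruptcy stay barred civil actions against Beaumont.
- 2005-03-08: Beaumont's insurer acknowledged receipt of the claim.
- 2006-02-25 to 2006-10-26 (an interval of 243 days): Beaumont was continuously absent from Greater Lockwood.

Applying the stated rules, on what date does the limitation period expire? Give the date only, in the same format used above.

2006-11-26

Because discovery on 2002-02-20 post-dates the 1999-03-12 act, accrual under the later-of rule falls on 2002-02-20.
3 years from 2002-02-20 is 2005-02-20.
The period was tolled for 401 days by the automatic bankruptcy stay (2004-09-28 to 2005-11-03), pushing the deadline to 2006-03-28.
The period was tolled for 243 days by the defendant's absence from the jurisdiction (2006-02-25 to 2006-10-26), pushing the deadline to 2006-11-26.
Nothing else in the chronology tolls or restarts the period.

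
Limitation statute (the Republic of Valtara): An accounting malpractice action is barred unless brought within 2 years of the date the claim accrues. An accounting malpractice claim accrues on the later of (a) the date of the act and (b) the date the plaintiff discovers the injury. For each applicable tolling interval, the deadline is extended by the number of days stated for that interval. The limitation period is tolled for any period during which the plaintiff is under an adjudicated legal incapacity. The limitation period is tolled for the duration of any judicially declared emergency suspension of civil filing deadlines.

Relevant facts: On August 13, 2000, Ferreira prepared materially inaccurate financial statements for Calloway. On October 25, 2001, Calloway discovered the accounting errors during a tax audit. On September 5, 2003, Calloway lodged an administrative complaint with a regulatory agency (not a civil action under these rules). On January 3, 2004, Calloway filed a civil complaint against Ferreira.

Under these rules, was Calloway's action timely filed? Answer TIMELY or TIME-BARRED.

Because discovery on October 25, 2001 post-dates the August 13, 2000 act, accrual under the later-of rule falls on October 25, 2001.
2 years from October 25, 2001 is October 25, 2003.
The other events in the timeline have no effect on the limitation period under the stated rules.
Filing on January 3, 2004 missed the October 25, 2003 deadline — the action is time-barred.

TIME-BARRED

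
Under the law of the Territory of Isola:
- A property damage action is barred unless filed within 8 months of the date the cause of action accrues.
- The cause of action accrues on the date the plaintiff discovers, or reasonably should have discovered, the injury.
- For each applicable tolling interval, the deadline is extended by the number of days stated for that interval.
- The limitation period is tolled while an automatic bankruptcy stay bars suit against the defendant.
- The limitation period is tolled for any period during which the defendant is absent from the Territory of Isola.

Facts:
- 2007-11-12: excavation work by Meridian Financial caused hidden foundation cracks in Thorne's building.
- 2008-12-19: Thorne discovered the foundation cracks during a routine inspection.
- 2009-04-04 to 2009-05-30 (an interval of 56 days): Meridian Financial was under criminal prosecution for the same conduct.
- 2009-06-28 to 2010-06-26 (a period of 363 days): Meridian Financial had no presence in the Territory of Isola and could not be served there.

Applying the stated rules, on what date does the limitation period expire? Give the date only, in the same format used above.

2010-08-17

Accrual is tied to discovery, so the period began on 2008-12-19 rather than on 2007-11-12 when the act occurred.
Adding the 8 months base period to 2008-12-19 gives a deadline of 2009-08-19, before any tolling.
The period was tolled for 363 days by the defendant's absence from the jurisdiction (2009-06-28 to 2010-06-26), pushing the deadline to 2010-08-17.
The pending criminal prosecution from 2009-04-04 to 2009-05-30 does not toll the period, because no stated rule makes a criminal prosecution a tolling event.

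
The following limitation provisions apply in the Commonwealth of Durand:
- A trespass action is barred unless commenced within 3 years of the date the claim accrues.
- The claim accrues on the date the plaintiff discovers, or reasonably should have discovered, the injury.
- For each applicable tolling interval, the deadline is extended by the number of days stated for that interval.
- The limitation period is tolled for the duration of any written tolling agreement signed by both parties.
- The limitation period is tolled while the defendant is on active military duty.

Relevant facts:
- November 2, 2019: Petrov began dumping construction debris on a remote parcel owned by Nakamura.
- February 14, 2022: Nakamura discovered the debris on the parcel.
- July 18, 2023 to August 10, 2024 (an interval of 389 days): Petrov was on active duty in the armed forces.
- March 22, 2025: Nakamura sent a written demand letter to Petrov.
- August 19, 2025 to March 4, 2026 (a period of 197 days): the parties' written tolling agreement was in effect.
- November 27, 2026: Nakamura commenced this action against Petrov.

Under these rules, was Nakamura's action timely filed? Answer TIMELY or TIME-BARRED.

TIME-BARRED

Accrual is tied to discovery, so the period began on February 14, 2022 rather than on November 2, 2019 when the act occurred.
3 years from February 14, 2022 is February 14, 2025.
The defendant's active military service from July 18, 2023 to August 10, 2024 tolled the period for 389 days, extending the deadline to March 10, 2026.
The written tolling agreement from August 19, 2025 to March 4, 2026 tolled the period for 197 days, extending the deadline to September 23, 2026.
The other events in the timeline have no effect on the limitation period under the stated rules.
Filing on November 27, 2026 missed the September 23, 2026 deadline — the action is time-barred.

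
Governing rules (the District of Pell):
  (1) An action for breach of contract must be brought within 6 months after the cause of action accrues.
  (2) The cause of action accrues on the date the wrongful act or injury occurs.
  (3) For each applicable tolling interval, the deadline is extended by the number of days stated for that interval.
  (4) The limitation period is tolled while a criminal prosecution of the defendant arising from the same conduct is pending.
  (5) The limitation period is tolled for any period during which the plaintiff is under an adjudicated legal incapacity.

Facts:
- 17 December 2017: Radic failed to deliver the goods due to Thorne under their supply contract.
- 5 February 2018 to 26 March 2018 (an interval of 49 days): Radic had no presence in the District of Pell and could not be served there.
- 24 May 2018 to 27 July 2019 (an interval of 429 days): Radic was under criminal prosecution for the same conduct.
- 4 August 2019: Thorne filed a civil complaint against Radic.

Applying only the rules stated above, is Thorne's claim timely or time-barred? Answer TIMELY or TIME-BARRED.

The claim accrued on 17 December 2017, when the wrongful act occurred.
The untolled deadline — 6 months after 17 December 2017 — is 17 June 2018.
Because the pending criminal prosecution ran from 24 May 2018 to 27 July 2019, the deadline is extended by 429 days to 20 August 2019.
No stated provision tolls the period for the defendant's absence, so the interval from 5 February 2018 to 26 March 2018 has no effect on the deadline.
Thorne filed on 4 August 2019, before the 20 August 2019 deadline, so the action is timely.

TIMELY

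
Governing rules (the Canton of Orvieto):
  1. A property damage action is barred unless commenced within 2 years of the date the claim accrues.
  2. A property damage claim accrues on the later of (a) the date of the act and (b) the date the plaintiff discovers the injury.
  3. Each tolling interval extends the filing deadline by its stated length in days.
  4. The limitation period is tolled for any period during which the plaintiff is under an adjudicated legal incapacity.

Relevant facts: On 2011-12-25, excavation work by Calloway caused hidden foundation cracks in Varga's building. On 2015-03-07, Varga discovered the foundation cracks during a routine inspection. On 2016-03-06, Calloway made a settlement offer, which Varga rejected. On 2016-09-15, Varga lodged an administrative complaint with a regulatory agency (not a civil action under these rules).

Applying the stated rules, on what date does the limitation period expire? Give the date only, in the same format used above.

2017-03-07

The claim accrued on 2015-03-07 — the later of the 2011-12-25 act and the 2015-03-07 discovery.
2 years from 2015-03-07 is 2017-03-07.
Nothing else in the chronology tolls or restarts the period.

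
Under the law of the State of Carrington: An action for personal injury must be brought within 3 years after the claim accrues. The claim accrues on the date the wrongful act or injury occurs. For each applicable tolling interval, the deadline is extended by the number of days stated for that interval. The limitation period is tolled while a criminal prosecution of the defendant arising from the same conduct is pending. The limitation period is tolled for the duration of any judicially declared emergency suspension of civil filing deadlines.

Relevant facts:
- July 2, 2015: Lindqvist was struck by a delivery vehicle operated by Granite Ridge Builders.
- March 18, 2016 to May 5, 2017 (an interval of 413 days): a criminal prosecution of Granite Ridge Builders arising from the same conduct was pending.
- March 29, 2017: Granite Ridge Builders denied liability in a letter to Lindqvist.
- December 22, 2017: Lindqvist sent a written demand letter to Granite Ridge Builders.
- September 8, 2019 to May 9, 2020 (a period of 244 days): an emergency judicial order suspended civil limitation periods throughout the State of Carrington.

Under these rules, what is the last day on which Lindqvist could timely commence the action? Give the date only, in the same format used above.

August 19, 2019

The claim accrued on July 2, 2015, when the wrongful act occurred.
3 years from July 2, 2015 is July 2, 2018.
Because the pending criminal prosecution ran from March 18, 2016 to May 5, 2017, the deadline is extended by 413 days to August 19, 2019.
By the time the emergency suspension of filing deadlines began on September 8, 2019, the limitation period had already expired on August 19, 2019; that interval cannot revive it.
None of the other events listed affects the running of the period under the stated rules.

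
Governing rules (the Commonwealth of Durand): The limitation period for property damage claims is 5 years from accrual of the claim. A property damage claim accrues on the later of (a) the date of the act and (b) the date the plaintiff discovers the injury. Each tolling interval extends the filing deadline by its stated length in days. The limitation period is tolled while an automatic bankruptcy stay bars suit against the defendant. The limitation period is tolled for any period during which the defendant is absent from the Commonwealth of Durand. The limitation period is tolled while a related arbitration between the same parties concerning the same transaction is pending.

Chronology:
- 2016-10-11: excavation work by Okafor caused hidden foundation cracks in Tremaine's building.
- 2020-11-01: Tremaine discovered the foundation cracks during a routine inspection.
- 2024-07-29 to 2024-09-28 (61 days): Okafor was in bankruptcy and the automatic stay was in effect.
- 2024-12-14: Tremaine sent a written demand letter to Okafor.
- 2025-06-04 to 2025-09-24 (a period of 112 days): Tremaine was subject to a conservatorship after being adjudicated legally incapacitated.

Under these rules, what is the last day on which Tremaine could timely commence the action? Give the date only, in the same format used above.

2026-01-01

The claim accrued on 2020-11-01 — the later of the 2016-10-11 act and the 2020-11-01 discovery.
The untolled deadline — 5 years after 2020-11-01 — is 2025-11-01.
The automatic bankruptcy stay from 2024-07-29 to 2024-09-28 tolled the period for 61 days, extending the deadline to 2026-01-01.
No stated provision tolls the period for the plaintiff's incapacity, so the interval from 2025-06-04 to 2025-09-24 has no effect on the deadline.
None of the other events listed affects the running of the period under the stated rules.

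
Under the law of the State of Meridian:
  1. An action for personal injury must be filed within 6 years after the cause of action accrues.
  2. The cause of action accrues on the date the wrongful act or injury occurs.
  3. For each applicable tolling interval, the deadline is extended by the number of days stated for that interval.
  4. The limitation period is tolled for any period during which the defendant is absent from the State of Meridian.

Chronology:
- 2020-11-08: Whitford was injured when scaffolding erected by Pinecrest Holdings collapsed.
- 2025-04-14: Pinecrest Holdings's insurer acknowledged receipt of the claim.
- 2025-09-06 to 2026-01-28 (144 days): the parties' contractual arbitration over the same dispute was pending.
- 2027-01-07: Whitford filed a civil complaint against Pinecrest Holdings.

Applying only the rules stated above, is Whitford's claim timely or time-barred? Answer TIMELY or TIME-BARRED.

The claim accrued on 2020-11-08, when the wrongful act occurred.
6 years from 2020-11-08 is 2026-11-08.
Although a pending arbitration ran from 2025-09-06 to 2026-01-28, the stated rules do not make that a tolling event, so it is disregarded.
Nothing else in the chronology tolls or restarts the period.
The 2027-01-07 filing falls after the 2026-11-08 deadline; the claim is time-barred.

TIME-BARRED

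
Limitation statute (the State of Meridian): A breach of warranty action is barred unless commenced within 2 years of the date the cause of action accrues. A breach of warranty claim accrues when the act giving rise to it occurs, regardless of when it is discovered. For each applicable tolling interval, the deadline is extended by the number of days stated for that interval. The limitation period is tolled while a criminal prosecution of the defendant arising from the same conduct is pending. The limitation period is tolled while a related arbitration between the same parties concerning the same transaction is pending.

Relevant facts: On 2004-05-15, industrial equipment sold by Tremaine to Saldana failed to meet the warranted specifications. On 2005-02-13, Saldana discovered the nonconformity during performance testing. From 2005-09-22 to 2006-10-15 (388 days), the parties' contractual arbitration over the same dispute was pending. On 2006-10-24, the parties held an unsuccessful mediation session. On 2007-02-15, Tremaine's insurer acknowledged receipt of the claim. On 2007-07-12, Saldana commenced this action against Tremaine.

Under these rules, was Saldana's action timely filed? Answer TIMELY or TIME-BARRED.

Accrual is governed by the date of the act, so the period began to run on 2004-05-15; the later discovery on 2005-02-13 is irrelevant under the stated rule.
2 years from 2004-05-15 is 2006-05-15.
The pending related arbitration from 2005-09-22 to 2006-10-15 tolled the period for 388 days, extending the deadline to 2007-06-07.
None of the other events listed affects the running of the period under the stated rules.
Saldana filed on 2007-07-12, after the 2007-06-07 deadline, so the action is time-barred.

TIME-BARRED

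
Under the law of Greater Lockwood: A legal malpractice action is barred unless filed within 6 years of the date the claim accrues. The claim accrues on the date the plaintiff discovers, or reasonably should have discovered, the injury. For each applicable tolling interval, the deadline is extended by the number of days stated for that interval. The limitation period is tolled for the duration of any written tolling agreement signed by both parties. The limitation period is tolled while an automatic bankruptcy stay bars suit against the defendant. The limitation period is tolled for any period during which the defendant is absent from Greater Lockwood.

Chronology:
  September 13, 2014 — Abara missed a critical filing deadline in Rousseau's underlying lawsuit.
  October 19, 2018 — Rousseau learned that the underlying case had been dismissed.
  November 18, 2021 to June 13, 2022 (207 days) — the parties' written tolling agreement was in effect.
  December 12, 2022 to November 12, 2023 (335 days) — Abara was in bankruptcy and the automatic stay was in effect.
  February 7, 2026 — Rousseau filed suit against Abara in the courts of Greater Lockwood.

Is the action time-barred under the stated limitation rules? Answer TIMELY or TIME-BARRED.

The claim did not accrue until Rousseau discovered the injury on October 19, 2018; the September 13, 2014 act date does not start the clock under the stated rule.
Adding the 6 years base period to October 19, 2018 gives a deadline of October 19, 2024, before any tolling.
The written tolling agreement from November 18, 2021 to June 13, 2022 tolled the period for 207 days, extending the deadline to May 14, 2025.
Because the automatic bankruptcy stay ran from December 12, 2022 to November 12, 2023, the deadline is extended by 335 days to April 14, 2026.
The February 7, 2026 filing precedes the April 14, 2026 deadline; the claim is timely.

TIMELY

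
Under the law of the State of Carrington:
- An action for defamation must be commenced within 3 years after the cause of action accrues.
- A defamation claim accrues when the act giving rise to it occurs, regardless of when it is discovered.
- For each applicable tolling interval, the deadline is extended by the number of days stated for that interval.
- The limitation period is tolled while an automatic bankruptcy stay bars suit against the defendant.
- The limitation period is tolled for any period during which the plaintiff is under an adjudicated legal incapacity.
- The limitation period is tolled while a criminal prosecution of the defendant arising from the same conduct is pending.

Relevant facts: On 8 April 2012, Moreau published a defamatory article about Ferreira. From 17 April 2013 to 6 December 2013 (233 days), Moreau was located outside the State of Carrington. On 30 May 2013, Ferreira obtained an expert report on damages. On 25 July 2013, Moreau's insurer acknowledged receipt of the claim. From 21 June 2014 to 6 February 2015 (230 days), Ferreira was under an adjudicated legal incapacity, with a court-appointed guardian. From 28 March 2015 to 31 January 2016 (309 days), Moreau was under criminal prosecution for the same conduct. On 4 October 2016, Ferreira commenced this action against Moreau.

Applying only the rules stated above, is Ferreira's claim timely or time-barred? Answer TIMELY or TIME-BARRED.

TIME-BARRED

The cause of action accrued on 8 April 2012, the date of the act.
3 years from 8 April 2012 is 8 April 2015.
Because the plaintiff's legal incapacity ran from 21 June 2014 to 6 February 2015, the deadline is extended by 230 days to 24 November 2015.
The pending criminal prosecution from 28 March 2015 to 31 January 2016 tolled the period for 309 days, extending the deadline to 28 September 2016.
The defendant's absence from the jurisdiction from 17 April 2013 to 6 December 2013 does not toll the period, because no stated rule makes the defendant's absence a tolling event.
None of the other events listed affects the running of the period under the stated rules.
The 4 October 2016 filing falls after the 28 September 2016 deadline; the claim is time-barred.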